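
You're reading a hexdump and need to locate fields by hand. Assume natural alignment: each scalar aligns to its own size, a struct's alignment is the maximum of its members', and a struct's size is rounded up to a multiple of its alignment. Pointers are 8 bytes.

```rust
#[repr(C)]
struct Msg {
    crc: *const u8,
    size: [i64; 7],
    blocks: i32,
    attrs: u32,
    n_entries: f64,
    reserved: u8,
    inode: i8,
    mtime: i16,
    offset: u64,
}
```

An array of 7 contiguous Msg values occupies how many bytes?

@0: crc [8B, align 8] → 8
@8: size [56B, align 8] → 64
@64: blocks [4B, align 4] → 68
@68: attrs [4B, align 4] → 72
@72: n_entries [8B, align 8] → 80
@80: reserved [1B, align 1] → 81
@81: inode [1B, align 1] → 82
@82: mtime [2B, align 2] → 84
+4 pad (align 8)
@88: offset [8B, align 8] → 96
size 96, align 8
array of 7: 7 × 96 = 672

672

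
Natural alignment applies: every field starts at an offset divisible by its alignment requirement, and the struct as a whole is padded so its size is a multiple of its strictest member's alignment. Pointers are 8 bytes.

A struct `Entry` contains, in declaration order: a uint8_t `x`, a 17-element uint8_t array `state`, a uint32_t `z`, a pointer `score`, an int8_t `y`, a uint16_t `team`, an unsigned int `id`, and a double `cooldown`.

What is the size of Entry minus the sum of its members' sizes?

3

x at 0 (size 1, align 1) → ends 1
state at 1 (size 17, align 1) → ends 18
pad 2 to align 4 for z
z at 20 (size 4, align 4) → ends 24
score at 24 (size 8, align 8) → ends 32
y at 32 (size 1, align 1) → ends 33
pad 1 to align 2 for team
team at 34 (size 2, align 2) → ends 36
id at 36 (size 4, align 4) → ends 40
cooldown at 40 (size 8, align 8) → ends 48
total 48 bytes, alignment 8
data bytes 45, size 48 → padding 3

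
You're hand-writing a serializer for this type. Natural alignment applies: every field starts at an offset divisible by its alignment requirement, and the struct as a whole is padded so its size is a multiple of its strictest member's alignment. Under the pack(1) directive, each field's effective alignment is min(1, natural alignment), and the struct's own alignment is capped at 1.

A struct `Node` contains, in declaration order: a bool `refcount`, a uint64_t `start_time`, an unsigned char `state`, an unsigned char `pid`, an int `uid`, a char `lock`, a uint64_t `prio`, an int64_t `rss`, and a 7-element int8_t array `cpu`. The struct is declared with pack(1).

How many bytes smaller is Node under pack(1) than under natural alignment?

17

natural layout:
  @0: refcount [1B, align 1] → 1
  +7 pad (align 8)
  @8: start_time [8B, align 8] → 16
  @16: state [1B, align 1] → 17
  @17: pid [1B, align 1] → 18
  +2 pad (align 4)
  @20: uid [4B, align 4] → 24
  @24: lock [1B, align 1] → 25
  +7 pad (align 8)
  @32: prio [8B, align 8] → 40
  @40: rss [8B, align 8] → 48
  @48: cpu [7B, align 1] → 55
  +1 tail pad (align 8)
  size 56, align 8
packed(1) layout:
  @0: refcount [1B, align 1] → 1
  @1: start_time [8B, align 1] → 9
  @9: state [1B, align 1] → 10
  @10: pid [1B, align 1] → 11
  @11: uid [4B, align 1] → 15
  @15: lock [1B, align 1] → 16
  @16: prio [8B, align 1] → 24
  @24: rss [8B, align 1] → 32
  @32: cpu [7B, align 1] → 39
  size 39, align 1
56 − 39 = 17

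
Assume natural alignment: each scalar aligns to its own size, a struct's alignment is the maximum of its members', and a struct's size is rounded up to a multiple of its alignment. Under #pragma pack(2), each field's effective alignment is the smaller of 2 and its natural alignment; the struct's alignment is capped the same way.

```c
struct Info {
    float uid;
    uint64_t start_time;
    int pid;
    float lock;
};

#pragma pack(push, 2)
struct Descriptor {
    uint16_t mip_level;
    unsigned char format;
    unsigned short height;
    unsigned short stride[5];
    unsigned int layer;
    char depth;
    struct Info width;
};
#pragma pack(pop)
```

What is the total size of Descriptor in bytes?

46

Info: @0: uid [4B, align 4] → 4; +4 pad (align 8); @8: start_time [8B, align 8] → 16; @16: pid [4B, align 4] → 20; @20: lock [4B, align 4] → 24; size 24, align 8
@0: mip_level [2B, align 2] → 2
@2: format [1B, align 1] → 3
+1 pad (align 2)
@4: height [2B, align 2] → 6
@6: stride [10B, align 2] → 16
@16: layer [4B, align 2] → 20
@20: depth [1B, align 1] → 21
+1 pad (align 2)
@22: width [24B, align 2] → 46
size 46, align 2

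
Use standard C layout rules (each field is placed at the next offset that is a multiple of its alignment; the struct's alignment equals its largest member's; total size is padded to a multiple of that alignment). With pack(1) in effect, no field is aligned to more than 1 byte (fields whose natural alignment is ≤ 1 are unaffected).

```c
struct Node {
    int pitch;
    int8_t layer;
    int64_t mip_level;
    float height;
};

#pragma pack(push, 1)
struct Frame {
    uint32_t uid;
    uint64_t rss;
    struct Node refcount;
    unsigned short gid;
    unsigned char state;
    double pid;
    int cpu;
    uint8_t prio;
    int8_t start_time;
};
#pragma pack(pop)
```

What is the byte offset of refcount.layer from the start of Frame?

16

Node: pitch at 0 (size 4, align 4) → ends 4; layer at 4 (size 1, align 1) → ends 5; pad 3 to align 8 for mip_level; mip_level at 8 (size 8, align 8) → ends 16; height at 16 (size 4, align 4) → ends 20; tail pad 4 to reach multiple of 8; total 24 bytes, alignment 8
uid at 0 (size 4, align 1) → ends 4
rss at 4 (size 8, align 1) → ends 12
refcount at 12 (size 24, align 1) → ends 36
within Node: layer at 4
12 + 4 = 16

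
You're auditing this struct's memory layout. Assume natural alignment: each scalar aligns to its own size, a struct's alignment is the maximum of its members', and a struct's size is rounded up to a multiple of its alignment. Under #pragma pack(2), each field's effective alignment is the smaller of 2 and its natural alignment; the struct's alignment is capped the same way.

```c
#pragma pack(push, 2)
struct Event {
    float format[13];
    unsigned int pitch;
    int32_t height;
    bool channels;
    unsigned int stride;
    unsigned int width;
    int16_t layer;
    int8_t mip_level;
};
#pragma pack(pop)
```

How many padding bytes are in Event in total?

2

format at 0 (size 52, align 2) → ends 52
pitch at 52 (size 4, align 2) → ends 56
height at 56 (size 4, align 2) → ends 60
channels at 60 (size 1, align 1) → ends 61
pad 1 to align 2 for stride
stride at 62 (size 4, align 2) → ends 66
width at 66 (size 4, align 2) → ends 70
layer at 70 (size 2, align 2) → ends 72
mip_level at 72 (size 1, align 1) → ends 73
tail pad 1 to reach multiple of 2
total 74 bytes, alignment 2
data bytes 72, size 74 → padding 2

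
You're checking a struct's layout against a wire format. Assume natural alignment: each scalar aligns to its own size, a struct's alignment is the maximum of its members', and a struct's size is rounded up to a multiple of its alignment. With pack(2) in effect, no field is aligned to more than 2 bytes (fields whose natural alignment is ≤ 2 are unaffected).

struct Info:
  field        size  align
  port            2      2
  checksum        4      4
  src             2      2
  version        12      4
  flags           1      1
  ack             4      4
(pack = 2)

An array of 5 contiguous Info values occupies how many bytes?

0..2  port  (2B, 2-aligned)
2..6  checksum  (4B, 2-aligned)
6..8  src  (2B, 2-aligned)
8..20  version  (12B, 2-aligned)
20..21  flags  (1B, 1-aligned)
21..22  -- padding (1B)
22..26  ack  (4B, 2-aligned)
sizeof = 26, alignof = 2
array of 5: 5 × 26 = 130

130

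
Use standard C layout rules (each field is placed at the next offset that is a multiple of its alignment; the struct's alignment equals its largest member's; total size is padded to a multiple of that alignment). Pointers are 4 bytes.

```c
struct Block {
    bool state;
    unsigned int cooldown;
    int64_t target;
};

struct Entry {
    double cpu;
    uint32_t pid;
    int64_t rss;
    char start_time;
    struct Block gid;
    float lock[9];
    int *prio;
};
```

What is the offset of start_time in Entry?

Block: 0..1  state  (1B, 1-aligned); 1..4  -- padding (3B); 4..8  cooldown  (4B, 4-aligned); 8..16  target  (8B, 8-aligned); sizeof = 16, alignof = 8
0..8  cpu  (8B, 8-aligned)
8..12  pid  (4B, 4-aligned)
12..16  -- padding (4B)
16..24  rss  (8B, 8-aligned)
24..25  start_time  (1B, 1-aligned)

24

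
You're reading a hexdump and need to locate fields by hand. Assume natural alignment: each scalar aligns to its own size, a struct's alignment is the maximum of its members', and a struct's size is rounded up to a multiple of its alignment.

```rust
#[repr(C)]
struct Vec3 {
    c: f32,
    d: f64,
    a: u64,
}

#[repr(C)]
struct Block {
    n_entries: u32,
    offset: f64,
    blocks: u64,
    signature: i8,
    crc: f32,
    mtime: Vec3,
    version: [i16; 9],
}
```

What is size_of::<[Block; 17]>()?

1360

Vec3: 0..4  c  (4B, 4-aligned); 4..8  -- padding (4B); 8..16  d  (8B, 8-aligned); 16..24  a  (8B, 8-aligned); sizeof = 24, alignof = 8
0..4  n_entries  (4B, 4-aligned)
4..8  -- padding (4B)
8..16  offset  (8B, 8-aligned)
16..24  blocks  (8B, 8-aligned)
24..25  signature  (1B, 1-aligned)
25..28  -- padding (3B)
28..32  crc  (4B, 4-aligned)
32..56  mtime  (24B, 8-aligned)
56..74  version  (18B, 2-aligned)
74..80  -- tail padding (6B)
sizeof = 80, alignof = 8
array of 17: 17 × 80 = 1360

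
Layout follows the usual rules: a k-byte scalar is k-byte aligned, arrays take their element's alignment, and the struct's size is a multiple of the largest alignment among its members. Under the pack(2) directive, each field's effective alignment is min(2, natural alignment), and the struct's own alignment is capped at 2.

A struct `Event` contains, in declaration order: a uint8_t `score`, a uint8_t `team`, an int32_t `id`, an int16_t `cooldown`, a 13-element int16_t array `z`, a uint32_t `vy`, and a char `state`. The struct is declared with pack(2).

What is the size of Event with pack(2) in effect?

0..1  score  (1B, 1-aligned)
1..2  team  (1B, 1-aligned)
2..6  id  (4B, 2-aligned)
6..8  cooldown  (2B, 2-aligned)
8..34  z  (26B, 2-aligned)
34..38  vy  (4B, 2-aligned)
38..39  state  (1B, 1-aligned)
39..40  -- tail padding (1B)
sizeof = 40, alignof = 2

40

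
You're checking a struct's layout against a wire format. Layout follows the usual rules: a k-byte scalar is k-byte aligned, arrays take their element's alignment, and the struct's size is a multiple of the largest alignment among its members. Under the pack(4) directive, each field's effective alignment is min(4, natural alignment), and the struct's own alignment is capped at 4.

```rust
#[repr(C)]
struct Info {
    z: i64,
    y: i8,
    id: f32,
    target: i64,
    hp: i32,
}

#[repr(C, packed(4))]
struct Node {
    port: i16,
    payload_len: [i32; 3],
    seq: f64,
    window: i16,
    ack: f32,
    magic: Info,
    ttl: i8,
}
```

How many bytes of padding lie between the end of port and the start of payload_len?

2

Info: @0: z [8B, align 8] → 8; @8: y [1B, align 1] → 9; +3 pad (align 4); @12: id [4B, align 4] → 16; @16: target [8B, align 8] → 24; @24: hp [4B, align 4] → 28; +4 tail pad (align 8); size 32, align 8
@0: port [2B, align 2] → 2
+2 pad (align 4)
@4: payload_len [12B, align 4] → 16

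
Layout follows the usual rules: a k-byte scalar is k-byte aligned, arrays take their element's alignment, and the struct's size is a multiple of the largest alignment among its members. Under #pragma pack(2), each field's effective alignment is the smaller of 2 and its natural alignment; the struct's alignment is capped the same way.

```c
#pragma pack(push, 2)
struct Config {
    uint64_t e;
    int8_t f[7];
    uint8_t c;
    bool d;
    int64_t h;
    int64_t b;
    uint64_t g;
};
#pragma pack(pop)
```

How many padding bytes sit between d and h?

0..8  e  (8B, 2-aligned)
8..15  f  (7B, 1-aligned)
15..16  c  (1B, 1-aligned)
16..17  d  (1B, 1-aligned)
17..18  -- padding (1B)
18..26  h  (8B, 2-aligned)

1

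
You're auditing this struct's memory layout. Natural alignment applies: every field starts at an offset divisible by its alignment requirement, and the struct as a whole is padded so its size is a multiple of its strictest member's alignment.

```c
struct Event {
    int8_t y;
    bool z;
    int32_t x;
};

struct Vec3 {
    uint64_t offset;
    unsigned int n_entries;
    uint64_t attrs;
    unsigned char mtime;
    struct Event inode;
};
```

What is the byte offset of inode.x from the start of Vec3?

Event: @0: y [1B, align 1] → 1; @1: z [1B, align 1] → 2; +2 pad (align 4); @4: x [4B, align 4] → 8; size 8, align 4
@0: offset [8B, align 8] → 8
@8: n_entries [4B, align 4] → 12
+4 pad (align 8)
@16: attrs [8B, align 8] → 24
@24: mtime [1B, align 1] → 25
+3 pad (align 4)
@28: inode [8B, align 4] → 36
within Event: x at 4
28 + 4 = 32

32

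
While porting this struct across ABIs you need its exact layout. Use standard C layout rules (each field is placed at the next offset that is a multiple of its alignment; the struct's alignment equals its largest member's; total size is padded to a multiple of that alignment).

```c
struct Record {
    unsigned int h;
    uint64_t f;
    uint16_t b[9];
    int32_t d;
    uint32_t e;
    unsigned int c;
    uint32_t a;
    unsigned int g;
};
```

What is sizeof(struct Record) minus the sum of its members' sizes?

0..4  h  (4B, 4-aligned)
4..8  -- padding (4B)
8..16  f  (8B, 8-aligned)
16..34  b  (18B, 2-aligned)
34..36  -- padding (2B)
36..40  d  (4B, 4-aligned)
40..44  e  (4B, 4-aligned)
44..48  c  (4B, 4-aligned)
48..52  a  (4B, 4-aligned)
52..56  g  (4B, 4-aligned)
sizeof = 56, alignof = 8
data bytes 50, size 56 → padding 6

6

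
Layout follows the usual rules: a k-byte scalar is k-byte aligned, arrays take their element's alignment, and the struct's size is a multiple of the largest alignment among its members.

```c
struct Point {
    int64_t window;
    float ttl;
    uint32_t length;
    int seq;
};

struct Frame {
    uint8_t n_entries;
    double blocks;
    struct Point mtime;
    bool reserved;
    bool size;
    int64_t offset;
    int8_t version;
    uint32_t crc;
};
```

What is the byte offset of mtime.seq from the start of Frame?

32

Point: @0: window [8B, align 8] → 8; @8: ttl [4B, align 4] → 12; @12: length [4B, align 4] → 16; @16: seq [4B, align 4] → 20; +4 tail pad (align 8); size 24, align 8
@0: n_entries [1B, align 1] → 1
+7 pad (align 8)
@8: blocks [8B, align 8] → 16
@16: mtime [24B, align 8] → 40
within Point: seq at 16
16 + 16 = 32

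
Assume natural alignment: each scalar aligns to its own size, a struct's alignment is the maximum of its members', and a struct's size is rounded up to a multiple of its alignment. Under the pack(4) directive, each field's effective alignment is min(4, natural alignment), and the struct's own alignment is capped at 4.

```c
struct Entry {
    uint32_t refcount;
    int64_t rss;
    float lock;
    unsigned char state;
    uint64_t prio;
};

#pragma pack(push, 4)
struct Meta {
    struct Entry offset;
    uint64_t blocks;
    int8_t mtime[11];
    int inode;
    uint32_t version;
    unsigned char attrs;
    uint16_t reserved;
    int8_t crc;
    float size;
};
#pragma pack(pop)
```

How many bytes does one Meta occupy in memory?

72 bytes

Entry: refcount at 0 (size 4, align 4) → ends 4; pad 4 to align 8 for rss; rss at 8 (size 8, align 8) → ends 16; lock at 16 (size 4, align 4) → ends 20; state at 20 (size 1, align 1) → ends 21; pad 3 to align 8 for prio; prio at 24 (size 8, align 8) → ends 32; total 32 bytes, alignment 8
offset at 0 (size 32, align 4) → ends 32
blocks at 32 (size 8, align 4) → ends 40
mtime at 40 (size 11, align 1) → ends 51
pad 1 to align 4 for inode
inode at 52 (size 4, align 4) → ends 56
version at 56 (size 4, align 4) → ends 60
attrs at 60 (size 1, align 1) → ends 61
pad 1 to align 2 for reserved
reserved at 62 (size 2, align 2) → ends 64
crc at 64 (size 1, align 1) → ends 65
pad 3 to align 4 for size
size at 68 (size 4, align 4) → ends 72
total 72 bytes, alignment 4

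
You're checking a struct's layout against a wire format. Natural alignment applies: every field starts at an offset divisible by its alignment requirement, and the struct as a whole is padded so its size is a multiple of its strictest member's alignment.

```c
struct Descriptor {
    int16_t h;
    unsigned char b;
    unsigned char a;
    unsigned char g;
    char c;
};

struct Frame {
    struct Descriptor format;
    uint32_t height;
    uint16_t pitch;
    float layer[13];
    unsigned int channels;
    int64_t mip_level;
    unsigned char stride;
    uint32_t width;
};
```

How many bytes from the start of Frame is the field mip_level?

72

Descriptor: h at 0 (size 2, align 2) → ends 2; b at 2 (size 1, align 1) → ends 3; a at 3 (size 1, align 1) → ends 4; g at 4 (size 1, align 1) → ends 5; c at 5 (size 1, align 1) → ends 6; total 6 bytes, alignment 2
format at 0 (size 6, align 2) → ends 6
pad 2 to align 4 for height
height at 8 (size 4, align 4) → ends 12
pitch at 12 (size 2, align 2) → ends 14
pad 2 to align 4 for layer
layer at 16 (size 52, align 4) → ends 68
channels at 68 (size 4, align 4) → ends 72
mip_level at 72 (size 8, align 8) → ends 80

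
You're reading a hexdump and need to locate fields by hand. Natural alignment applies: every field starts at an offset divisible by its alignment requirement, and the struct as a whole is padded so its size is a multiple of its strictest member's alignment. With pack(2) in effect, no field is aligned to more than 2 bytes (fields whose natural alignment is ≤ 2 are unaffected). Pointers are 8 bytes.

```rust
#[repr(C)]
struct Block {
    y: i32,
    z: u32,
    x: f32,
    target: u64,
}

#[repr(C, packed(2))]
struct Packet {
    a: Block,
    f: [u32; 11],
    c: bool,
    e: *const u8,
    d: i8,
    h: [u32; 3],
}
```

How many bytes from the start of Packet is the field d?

Block: 0..4  y  (4B, 4-aligned); 4..8  z  (4B, 4-aligned); 8..12  x  (4B, 4-aligned); 12..16  -- padding (4B); 16..24  target  (8B, 8-aligned); sizeof = 24, alignof = 8
0..24  a  (24B, 2-aligned)
24..68  f  (44B, 2-aligned)
68..69  c  (1B, 1-aligned)
69..70  -- padding (1B)
70..78  e  (8B, 2-aligned)
78..79  d  (1B, 1-aligned)

78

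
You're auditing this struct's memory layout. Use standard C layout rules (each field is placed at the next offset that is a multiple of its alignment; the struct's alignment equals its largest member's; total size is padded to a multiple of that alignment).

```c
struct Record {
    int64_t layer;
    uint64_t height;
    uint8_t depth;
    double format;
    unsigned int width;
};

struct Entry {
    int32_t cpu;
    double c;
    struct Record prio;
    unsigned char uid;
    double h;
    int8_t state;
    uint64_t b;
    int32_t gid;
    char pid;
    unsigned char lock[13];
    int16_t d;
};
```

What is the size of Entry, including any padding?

112 bytes

Record: layer at 0 (size 8, align 8) → ends 8; height at 8 (size 8, align 8) → ends 16; depth at 16 (size 1, align 1) → ends 17; pad 7 to align 8 for format; format at 24 (size 8, align 8) → ends 32; width at 32 (size 4, align 4) → ends 36; tail pad 4 to reach multiple of 8; total 40 bytes, alignment 8
cpu at 0 (size 4, align 4) → ends 4
pad 4 to align 8 for c
c at 8 (size 8, align 8) → ends 16
prio at 16 (size 40, align 8) → ends 56
uid at 56 (size 1, align 1) → ends 57
pad 7 to align 8 for h
h at 64 (size 8, align 8) → ends 72
state at 72 (size 1, align 1) → ends 73
pad 7 to align 8 for b
b at 80 (size 8, align 8) → ends 88
gid at 88 (size 4, align 4) → ends 92
pid at 92 (size 1, align 1) → ends 93
lock at 93 (size 13, align 1) → ends 106
d at 106 (size 2, align 2) → ends 108
tail pad 4 to reach multiple of 8
total 112 bytes, alignment 8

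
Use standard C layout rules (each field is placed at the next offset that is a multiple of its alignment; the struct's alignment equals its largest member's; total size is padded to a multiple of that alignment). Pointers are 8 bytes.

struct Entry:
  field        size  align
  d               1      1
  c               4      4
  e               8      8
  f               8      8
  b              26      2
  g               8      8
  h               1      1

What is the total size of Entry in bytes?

72 bytes

0..1  d  (1B, 1-aligned)
1..4  -- padding (3B)
4..8  c  (4B, 4-aligned)
8..16  e  (8B, 8-aligned)
16..24  f  (8B, 8-aligned)
24..50  b  (26B, 2-aligned)
50..56  -- padding (6B)
56..64  g  (8B, 8-aligned)
64..65  h  (1B, 1-aligned)
65..72  -- tail padding (7B)
sizeof = 72, alignof = 8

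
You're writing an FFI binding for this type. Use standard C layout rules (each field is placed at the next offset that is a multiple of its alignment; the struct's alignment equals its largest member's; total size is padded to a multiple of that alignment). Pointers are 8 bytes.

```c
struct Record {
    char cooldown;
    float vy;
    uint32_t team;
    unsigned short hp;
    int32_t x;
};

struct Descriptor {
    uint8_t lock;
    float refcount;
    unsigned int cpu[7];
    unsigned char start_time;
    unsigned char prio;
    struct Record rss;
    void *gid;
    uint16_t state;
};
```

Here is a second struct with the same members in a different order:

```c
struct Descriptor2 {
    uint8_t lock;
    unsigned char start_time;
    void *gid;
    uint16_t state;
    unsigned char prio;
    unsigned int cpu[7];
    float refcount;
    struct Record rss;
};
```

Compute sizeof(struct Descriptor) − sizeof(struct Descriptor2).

Record: @0: cooldown [1B, align 1] → 1; +3 pad (align 4); @4: vy [4B, align 4] → 8; @8: team [4B, align 4] → 12; @12: hp [2B, align 2] → 14; +2 pad (align 4); @16: x [4B, align 4] → 20; size 20, align 4
@0: lock [1B, align 1] → 1
+3 pad (align 4)
@4: refcount [4B, align 4] → 8
@8: cpu [28B, align 4] → 36
@36: start_time [1B, align 1] → 37
@37: prio [1B, align 1] → 38
+2 pad (align 4)
@40: rss [20B, align 4] → 60
+4 pad (align 8)
@64: gid [8B, align 8] → 72
@72: state [2B, align 2] → 74
+6 tail pad (align 8)
size 80, align 8
— Descriptor2 —
@0: lock [1B, align 1] → 1
@1: start_time [1B, align 1] → 2
+6 pad (align 8)
@8: gid [8B, align 8] → 16
@16: state [2B, align 2] → 18
@18: prio [1B, align 1] → 19
+1 pad (align 4)
@20: cpu [28B, align 4] → 48
@48: refcount [4B, align 4] → 52
@52: rss [20B, align 4] → 72
size 72, align 8
80 − 72 = 8

8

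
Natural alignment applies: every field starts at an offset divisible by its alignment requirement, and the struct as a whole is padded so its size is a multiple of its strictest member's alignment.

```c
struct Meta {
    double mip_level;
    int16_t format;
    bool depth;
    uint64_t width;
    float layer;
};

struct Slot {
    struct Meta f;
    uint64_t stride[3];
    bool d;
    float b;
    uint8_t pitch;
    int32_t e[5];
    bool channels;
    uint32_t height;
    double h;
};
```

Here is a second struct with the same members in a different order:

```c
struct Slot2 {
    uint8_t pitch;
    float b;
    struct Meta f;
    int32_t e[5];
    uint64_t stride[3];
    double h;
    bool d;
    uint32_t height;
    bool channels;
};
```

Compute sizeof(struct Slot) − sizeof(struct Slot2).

Meta: @0: mip_level [8B, align 8] → 8; @8: format [2B, align 2] → 10; @10: depth [1B, align 1] → 11; +5 pad (align 8); @16: width [8B, align 8] → 24; @24: layer [4B, align 4] → 28; +4 tail pad (align 8); size 32, align 8
@0: f [32B, align 8] → 32
@32: stride [24B, align 8] → 56
@56: d [1B, align 1] → 57
+3 pad (align 4)
@60: b [4B, align 4] → 64
@64: pitch [1B, align 1] → 65
+3 pad (align 4)
@68: e [20B, align 4] → 88
@88: channels [1B, align 1] → 89
+3 pad (align 4)
@92: height [4B, align 4] → 96
@96: h [8B, align 8] → 104
size 104, align 8
— Slot2 —
@0: pitch [1B, align 1] → 1
+3 pad (align 4)
@4: b [4B, align 4] → 8
@8: f [32B, align 8] → 40
@40: e [20B, align 4] → 60
+4 pad (align 8)
@64: stride [24B, align 8] → 88
@88: h [8B, align 8] → 96
@96: d [1B, align 1] → 97
+3 pad (align 4)
@100: height [4B, align 4] → 104
@104: channels [1B, align 1] → 105
+7 tail pad (align 8)
size 112, align 8
104 − 112 = -8

-8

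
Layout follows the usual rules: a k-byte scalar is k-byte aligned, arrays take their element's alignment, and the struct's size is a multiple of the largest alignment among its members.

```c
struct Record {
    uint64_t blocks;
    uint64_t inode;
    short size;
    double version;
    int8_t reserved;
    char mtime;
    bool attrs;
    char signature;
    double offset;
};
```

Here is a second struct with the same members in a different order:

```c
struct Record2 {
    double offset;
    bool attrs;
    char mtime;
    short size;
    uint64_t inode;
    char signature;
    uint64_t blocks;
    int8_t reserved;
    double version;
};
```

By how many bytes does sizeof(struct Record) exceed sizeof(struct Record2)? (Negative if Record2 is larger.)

-8

0..8  blocks  (8B, 8-aligned)
8..16  inode  (8B, 8-aligned)
16..18  size  (2B, 2-aligned)
18..24  -- padding (6B)
24..32  version  (8B, 8-aligned)
32..33  reserved  (1B, 1-aligned)
33..34  mtime  (1B, 1-aligned)
34..35  attrs  (1B, 1-aligned)
35..36  signature  (1B, 1-aligned)
36..40  -- padding (4B)
40..48  offset  (8B, 8-aligned)
sizeof = 48, alignof = 8
— Record2 —
0..8  offset  (8B, 8-aligned)
8..9  attrs  (1B, 1-aligned)
9..10  mtime  (1B, 1-aligned)
10..12  size  (2B, 2-aligned)
12..16  -- padding (4B)
16..24  inode  (8B, 8-aligned)
24..25  signature  (1B, 1-aligned)
25..32  -- padding (7B)
32..40  blocks  (8B, 8-aligned)
40..41  reserved  (1B, 1-aligned)
41..48  -- padding (7B)
48..56  version  (8B, 8-aligned)
sizeof = 56, alignof = 8
48 − 56 = -8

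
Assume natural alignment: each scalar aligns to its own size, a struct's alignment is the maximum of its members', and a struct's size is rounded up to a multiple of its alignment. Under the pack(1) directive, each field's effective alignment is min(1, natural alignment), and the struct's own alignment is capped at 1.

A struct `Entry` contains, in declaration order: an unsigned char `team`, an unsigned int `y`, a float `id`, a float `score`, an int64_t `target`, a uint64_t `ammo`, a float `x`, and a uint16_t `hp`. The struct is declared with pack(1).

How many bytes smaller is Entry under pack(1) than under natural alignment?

natural layout:
  @0: team [1B, align 1] → 1
  +3 pad (align 4)
  @4: y [4B, align 4] → 8
  @8: id [4B, align 4] → 12
  @12: score [4B, align 4] → 16
  @16: target [8B, align 8] → 24
  @24: ammo [8B, align 8] → 32
  @32: x [4B, align 4] → 36
  @36: hp [2B, align 2] → 38
  +2 tail pad (align 8)
  size 40, align 8
packed(1) layout:
  @0: team [1B, align 1] → 1
  @1: y [4B, align 1] → 5
  @5: id [4B, align 1] → 9
  @9: score [4B, align 1] → 13
  @13: target [8B, align 1] → 21
  @21: ammo [8B, align 1] → 29
  @29: x [4B, align 1] → 33
  @33: hp [2B, align 1] → 35
  size 35, align 1
40 − 35 = 5

5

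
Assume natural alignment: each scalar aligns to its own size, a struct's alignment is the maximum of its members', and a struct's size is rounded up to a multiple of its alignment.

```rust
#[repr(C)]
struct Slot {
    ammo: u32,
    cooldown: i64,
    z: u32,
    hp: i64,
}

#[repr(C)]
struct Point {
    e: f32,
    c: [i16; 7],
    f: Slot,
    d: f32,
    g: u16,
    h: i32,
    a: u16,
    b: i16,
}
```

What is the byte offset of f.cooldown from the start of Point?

Slot: ammo at 0 (size 4, align 4) → ends 4; pad 4 to align 8 for cooldown; cooldown at 8 (size 8, align 8) → ends 16; z at 16 (size 4, align 4) → ends 20; pad 4 to align 8 for hp; hp at 24 (size 8, align 8) → ends 32; total 32 bytes, alignment 8
e at 0 (size 4, align 4) → ends 4
c at 4 (size 14, align 2) → ends 18
pad 6 to align 8 for f
f at 24 (size 32, align 8) → ends 56
within Slot: cooldown at 8
24 + 8 = 32

32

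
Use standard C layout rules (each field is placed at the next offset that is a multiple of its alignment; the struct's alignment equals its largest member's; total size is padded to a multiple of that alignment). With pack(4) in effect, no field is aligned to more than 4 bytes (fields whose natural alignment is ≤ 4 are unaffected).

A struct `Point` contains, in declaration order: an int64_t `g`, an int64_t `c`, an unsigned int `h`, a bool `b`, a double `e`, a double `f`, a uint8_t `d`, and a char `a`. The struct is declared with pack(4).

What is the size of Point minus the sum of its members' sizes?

5

@0: g [8B, align 4] → 8
@8: c [8B, align 4] → 16
@16: h [4B, align 4] → 20
@20: b [1B, align 1] → 21
+3 pad (align 4)
@24: e [8B, align 4] → 32
@32: f [8B, align 4] → 40
@40: d [1B, align 1] → 41
@41: a [1B, align 1] → 42
+2 tail pad (align 4)
size 44, align 4
data bytes 39, size 44 → padding 5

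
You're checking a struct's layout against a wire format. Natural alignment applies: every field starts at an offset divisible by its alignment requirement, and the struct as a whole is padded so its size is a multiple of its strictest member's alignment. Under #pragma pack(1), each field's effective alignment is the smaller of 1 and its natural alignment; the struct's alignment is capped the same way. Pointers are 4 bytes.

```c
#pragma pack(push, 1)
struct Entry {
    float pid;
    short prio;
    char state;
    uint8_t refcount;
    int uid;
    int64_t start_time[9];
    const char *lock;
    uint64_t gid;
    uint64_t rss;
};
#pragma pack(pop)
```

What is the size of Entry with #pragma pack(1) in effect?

104

pid at 0 (size 4, align 1) → ends 4
prio at 4 (size 2, align 1) → ends 6
state at 6 (size 1, align 1) → ends 7
refcount at 7 (size 1, align 1) → ends 8
uid at 8 (size 4, align 1) → ends 12
start_time at 12 (size 72, align 1) → ends 84
lock at 84 (size 4, align 1) → ends 88
gid at 88 (size 8, align 1) → ends 96
rss at 96 (size 8, align 1) → ends 104
total 104 bytes, alignment 1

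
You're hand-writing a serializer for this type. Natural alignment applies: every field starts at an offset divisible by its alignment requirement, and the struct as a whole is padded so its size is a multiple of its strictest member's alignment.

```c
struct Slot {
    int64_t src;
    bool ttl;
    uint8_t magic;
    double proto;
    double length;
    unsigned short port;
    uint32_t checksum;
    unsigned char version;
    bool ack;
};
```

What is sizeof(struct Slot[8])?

384

@0: src [8B, align 8] → 8
@8: ttl [1B, align 1] → 9
@9: magic [1B, align 1] → 10
+6 pad (align 8)
@16: proto [8B, align 8] → 24
@24: length [8B, align 8] → 32
@32: port [2B, align 2] → 34
+2 pad (align 4)
@36: checksum [4B, align 4] → 40
@40: version [1B, align 1] → 41
@41: ack [1B, align 1] → 42
+6 tail pad (align 8)
size 48, align 8
array of 8: 8 × 48 = 384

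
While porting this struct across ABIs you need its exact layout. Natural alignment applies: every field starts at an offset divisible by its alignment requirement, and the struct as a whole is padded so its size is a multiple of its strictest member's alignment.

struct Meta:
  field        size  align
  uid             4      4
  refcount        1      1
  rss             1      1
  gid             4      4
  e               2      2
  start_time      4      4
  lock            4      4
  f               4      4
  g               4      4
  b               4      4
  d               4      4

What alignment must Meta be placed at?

4

member alignments: uid=4, refcount=1, rss=1, gid=4, e=2, start_time=4, lock=4, f=4, g=4, b=4, d=4
max = 4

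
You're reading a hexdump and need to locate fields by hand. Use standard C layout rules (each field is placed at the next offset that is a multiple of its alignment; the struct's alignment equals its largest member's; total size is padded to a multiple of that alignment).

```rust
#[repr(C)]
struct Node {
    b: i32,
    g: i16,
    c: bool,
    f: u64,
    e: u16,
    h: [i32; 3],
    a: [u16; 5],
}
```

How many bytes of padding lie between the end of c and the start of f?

1

b at 0 (size 4, align 4) → ends 4
g at 4 (size 2, align 2) → ends 6
c at 6 (size 1, align 1) → ends 7
pad 1 to align 8 for f
f at 8 (size 8, align 8) → ends 16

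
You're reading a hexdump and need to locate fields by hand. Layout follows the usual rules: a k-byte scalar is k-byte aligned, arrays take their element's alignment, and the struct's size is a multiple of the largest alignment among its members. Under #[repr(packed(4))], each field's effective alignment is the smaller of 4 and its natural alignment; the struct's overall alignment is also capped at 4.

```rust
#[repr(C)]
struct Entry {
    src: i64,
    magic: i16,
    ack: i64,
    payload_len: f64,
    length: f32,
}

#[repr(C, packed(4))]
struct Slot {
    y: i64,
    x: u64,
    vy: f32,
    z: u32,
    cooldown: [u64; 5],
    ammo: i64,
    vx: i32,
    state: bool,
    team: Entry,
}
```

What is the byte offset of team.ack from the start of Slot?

Entry: @0: src [8B, align 8] → 8; @8: magic [2B, align 2] → 10; +6 pad (align 8); @16: ack [8B, align 8] → 24; @24: payload_len [8B, align 8] → 32; @32: length [4B, align 4] → 36; +4 tail pad (align 8); size 40, align 8
@0: y [8B, align 4] → 8
@8: x [8B, align 4] → 16
@16: vy [4B, align 4] → 20
@20: z [4B, align 4] → 24
@24: cooldown [40B, align 4] → 64
@64: ammo [8B, align 4] → 72
@72: vx [4B, align 4] → 76
@76: state [1B, align 1] → 77
+3 pad (align 4)
@80: team [40B, align 4] → 120
within Entry: ack at 16
80 + 16 = 96

96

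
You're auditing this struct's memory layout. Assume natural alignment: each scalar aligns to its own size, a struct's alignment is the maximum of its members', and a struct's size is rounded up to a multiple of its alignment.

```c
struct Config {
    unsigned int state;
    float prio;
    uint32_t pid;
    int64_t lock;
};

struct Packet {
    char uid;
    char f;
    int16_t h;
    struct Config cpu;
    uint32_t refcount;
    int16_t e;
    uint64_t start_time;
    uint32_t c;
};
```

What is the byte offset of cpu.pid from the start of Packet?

Config: 0..4  state  (4B, 4-aligned); 4..8  prio  (4B, 4-aligned); 8..12  pid  (4B, 4-aligned); 12..16  -- padding (4B); 16..24  lock  (8B, 8-aligned); sizeof = 24, alignof = 8
0..1  uid  (1B, 1-aligned)
1..2  f  (1B, 1-aligned)
2..4  h  (2B, 2-aligned)
4..8  -- padding (4B)
8..32  cpu  (24B, 8-aligned)
within Config: pid at 8
8 + 8 = 16

16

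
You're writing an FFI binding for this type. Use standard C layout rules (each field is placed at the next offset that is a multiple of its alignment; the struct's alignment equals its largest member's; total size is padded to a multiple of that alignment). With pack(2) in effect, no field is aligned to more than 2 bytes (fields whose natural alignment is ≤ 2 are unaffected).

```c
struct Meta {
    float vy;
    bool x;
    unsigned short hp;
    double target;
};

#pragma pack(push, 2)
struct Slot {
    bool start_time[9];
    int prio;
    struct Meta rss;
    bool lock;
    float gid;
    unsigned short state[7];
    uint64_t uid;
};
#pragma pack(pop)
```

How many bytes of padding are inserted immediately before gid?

1

Meta: @0: vy [4B, align 4] → 4; @4: x [1B, align 1] → 5; +1 pad (align 2); @6: hp [2B, align 2] → 8; @8: target [8B, align 8] → 16; size 16, align 8
@0: start_time [9B, align 1] → 9
+1 pad (align 2)
@10: prio [4B, align 2] → 14
@14: rss [16B, align 2] → 30
@30: lock [1B, align 1] → 31
+1 pad (align 2)
@32: gid [4B, align 2] → 36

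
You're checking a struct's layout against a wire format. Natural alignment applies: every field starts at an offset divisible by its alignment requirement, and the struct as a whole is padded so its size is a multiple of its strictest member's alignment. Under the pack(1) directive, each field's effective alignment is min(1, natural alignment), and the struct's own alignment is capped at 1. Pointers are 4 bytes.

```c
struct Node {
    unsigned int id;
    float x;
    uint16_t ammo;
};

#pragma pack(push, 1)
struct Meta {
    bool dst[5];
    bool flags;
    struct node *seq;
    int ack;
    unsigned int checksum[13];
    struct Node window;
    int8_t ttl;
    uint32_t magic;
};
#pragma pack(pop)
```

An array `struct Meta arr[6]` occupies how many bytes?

Node: @0: id [4B, align 4] → 4; @4: x [4B, align 4] → 8; @8: ammo [2B, align 2] → 10; +2 tail pad (align 4); size 12, align 4
@0: dst [5B, align 1] → 5
@5: flags [1B, align 1] → 6
@6: seq [4B, align 1] → 10
@10: ack [4B, align 1] → 14
@14: checksum [52B, align 1] → 66
@66: window [12B, align 1] → 78
@78: ttl [1B, align 1] → 79
@79: magic [4B, align 1] → 83
size 83, align 1
array of 6: 6 × 83 = 498

498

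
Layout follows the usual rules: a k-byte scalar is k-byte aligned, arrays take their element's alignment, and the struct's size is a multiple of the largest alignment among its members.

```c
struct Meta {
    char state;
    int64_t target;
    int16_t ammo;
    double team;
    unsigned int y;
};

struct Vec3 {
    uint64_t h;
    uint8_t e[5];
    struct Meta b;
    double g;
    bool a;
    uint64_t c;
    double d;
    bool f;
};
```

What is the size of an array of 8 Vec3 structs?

Meta: @0: state [1B, align 1] → 1; +7 pad (align 8); @8: target [8B, align 8] → 16; @16: ammo [2B, align 2] → 18; +6 pad (align 8); @24: team [8B, align 8] → 32; @32: y [4B, align 4] → 36; +4 tail pad (align 8); size 40, align 8
@0: h [8B, align 8] → 8
@8: e [5B, align 1] → 13
+3 pad (align 8)
@16: b [40B, align 8] → 56
@56: g [8B, align 8] → 64
@64: a [1B, align 1] → 65
+7 pad (align 8)
@72: c [8B, align 8] → 80
@80: d [8B, align 8] → 88
@88: f [1B, align 1] → 89
+7 tail pad (align 8)
size 96, align 8
array of 8: 8 × 96 = 768

768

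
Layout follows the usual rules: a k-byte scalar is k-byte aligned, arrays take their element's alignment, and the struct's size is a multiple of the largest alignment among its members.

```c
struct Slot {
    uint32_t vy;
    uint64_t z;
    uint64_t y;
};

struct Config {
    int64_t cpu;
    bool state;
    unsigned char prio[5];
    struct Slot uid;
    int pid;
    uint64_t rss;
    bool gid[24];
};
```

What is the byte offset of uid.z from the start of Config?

Slot: 0..4  vy  (4B, 4-aligned); 4..8  -- padding (4B); 8..16  z  (8B, 8-aligned); 16..24  y  (8B, 8-aligned); sizeof = 24, alignof = 8
0..8  cpu  (8B, 8-aligned)
8..9  state  (1B, 1-aligned)
9..14  prio  (5B, 1-aligned)
14..16  -- padding (2B)
16..40  uid  (24B, 8-aligned)
within Slot: z at 8
16 + 8 = 24

24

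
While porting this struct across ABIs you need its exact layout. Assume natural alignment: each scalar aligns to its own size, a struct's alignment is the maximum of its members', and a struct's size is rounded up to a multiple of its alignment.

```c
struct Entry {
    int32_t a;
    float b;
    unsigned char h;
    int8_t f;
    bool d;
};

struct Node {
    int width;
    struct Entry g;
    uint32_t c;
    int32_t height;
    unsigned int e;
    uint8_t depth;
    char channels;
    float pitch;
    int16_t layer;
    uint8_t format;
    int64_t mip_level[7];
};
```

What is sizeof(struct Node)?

Entry: @0: a [4B, align 4] → 4; @4: b [4B, align 4] → 8; @8: h [1B, align 1] → 9; @9: f [1B, align 1] → 10; @10: d [1B, align 1] → 11; +1 tail pad (align 4); size 12, align 4
@0: width [4B, align 4] → 4
@4: g [12B, align 4] → 16
@16: c [4B, align 4] → 20
@20: height [4B, align 4] → 24
@24: e [4B, align 4] → 28
@28: depth [1B, align 1] → 29
@29: channels [1B, align 1] → 30
+2 pad (align 4)
@32: pitch [4B, align 4] → 36
@36: layer [2B, align 2] → 38
@38: format [1B, align 1] → 39
+1 pad (align 8)
@40: mip_level [56B, align 8] → 96
size 96, align 8

96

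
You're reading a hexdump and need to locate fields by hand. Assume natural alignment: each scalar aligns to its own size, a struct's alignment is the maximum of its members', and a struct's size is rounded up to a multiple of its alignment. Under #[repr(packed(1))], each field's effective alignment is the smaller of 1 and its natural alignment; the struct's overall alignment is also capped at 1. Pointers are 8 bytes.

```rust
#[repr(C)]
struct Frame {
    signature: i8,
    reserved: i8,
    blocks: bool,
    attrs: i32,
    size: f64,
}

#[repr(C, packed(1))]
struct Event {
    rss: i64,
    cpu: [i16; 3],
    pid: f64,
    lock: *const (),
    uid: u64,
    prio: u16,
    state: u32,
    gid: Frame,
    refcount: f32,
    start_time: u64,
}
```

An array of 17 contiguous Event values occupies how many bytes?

Frame: @0: signature [1B, align 1] → 1; @1: reserved [1B, align 1] → 2; @2: blocks [1B, align 1] → 3; +1 pad (align 4); @4: attrs [4B, align 4] → 8; @8: size [8B, align 8] → 16; size 16, align 8
@0: rss [8B, align 1] → 8
@8: cpu [6B, align 1] → 14
@14: pid [8B, align 1] → 22
@22: lock [8B, align 1] → 30
@30: uid [8B, align 1] → 38
@38: prio [2B, align 1] → 40
@40: state [4B, align 1] → 44
@44: gid [16B, align 1] → 60
@60: refcount [4B, align 1] → 64
@64: start_time [8B, align 1] → 72
size 72, align 1
array of 17: 17 × 72 = 1224

1224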